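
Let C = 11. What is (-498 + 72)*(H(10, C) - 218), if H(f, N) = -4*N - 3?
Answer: 112890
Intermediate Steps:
H(f, N) = -3 - 4*N
(-498 + 72)*(H(10, C) - 218) = (-498 + 72)*((-3 - 4*11) - 218) = -426*((-3 - 44) - 218) = -426*(-47 - 218) = -426*(-265) = 112890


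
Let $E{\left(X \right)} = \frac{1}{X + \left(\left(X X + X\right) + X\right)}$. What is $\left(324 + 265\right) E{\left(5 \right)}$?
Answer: $\frac{589}{40} \approx 14.725$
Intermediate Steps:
$E{\left(X \right)} = \frac{1}{X^{2} + 3 X}$ ($E{\left(X \right)} = \frac{1}{X + \left(\left(X^{2} + X\right) + X\right)} = \frac{1}{X + \left(\left(X + X^{2}\right) + X\right)} = \frac{1}{X + \left(X^{2} + 2 X\right)} = \frac{1}{X^{2} + 3 X}$)
$\left(324 + 265\right) E{\left(5 \right)} = \left(324 + 265\right) \frac{1}{5 \left(3 + 5\right)} = 589 \frac{1}{5 \cdot 8} = 589 \cdot \frac{1}{5} \cdot \frac{1}{8} = 589 \cdot \frac{1}{40} = \frac{589}{40}$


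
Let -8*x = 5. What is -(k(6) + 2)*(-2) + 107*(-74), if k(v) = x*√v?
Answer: -7914 - 5*√6/4 ≈ -7917.1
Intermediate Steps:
x = -5/8 (x = -⅛*5 = -5/8 ≈ -0.62500)
k(v) = -5*√v/8
-(k(6) + 2)*(-2) + 107*(-74) = -(-5*√6/8 + 2)*(-2) + 107*(-74) = -(2 - 5*√6/8)*(-2) - 7918 = -(-4 + 5*√6/4) - 7918 = (4 - 5*√6/4) - 7918 = -7914 - 5*√6/4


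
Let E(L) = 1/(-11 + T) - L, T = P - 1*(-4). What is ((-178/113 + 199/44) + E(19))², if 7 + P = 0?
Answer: 314919625329/1211318416 ≈ 259.98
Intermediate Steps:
P = -7 (P = -7 + 0 = -7)
T = -3 (T = -7 - 1*(-4) = -7 + 4 = -3)
E(L) = -1/14 - L (E(L) = 1/(-11 - 3) - L = 1/(-14) - L = -1/14 - L)
((-178/113 + 199/44) + E(19))² = ((-178/113 + 199/44) + (-1/14 - 1*19))² = ((-178*1/113 + 199*(1/44)) + (-1/14 - 19))² = ((-178/113 + 199/44) - 267/14)² = (14655/4972 - 267/14)² = (-561177/34804)² = 314919625329/1211318416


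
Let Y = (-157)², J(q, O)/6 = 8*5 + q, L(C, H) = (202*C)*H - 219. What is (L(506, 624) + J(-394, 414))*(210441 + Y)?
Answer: 14993557090050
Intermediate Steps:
L(C, H) = -219 + 202*C*H (L(C, H) = 202*C*H - 219 = -219 + 202*C*H)
J(q, O) = 240 + 6*q (J(q, O) = 6*(8*5 + q) = 6*(40 + q) = 240 + 6*q)
Y = 24649
(L(506, 624) + J(-394, 414))*(210441 + Y) = ((-219 + 202*506*624) + (240 + 6*(-394)))*(210441 + 24649) = ((-219 + 63780288) + (240 - 2364))*235090 = (63780069 - 2124)*235090 = 63777945*235090 = 14993557090050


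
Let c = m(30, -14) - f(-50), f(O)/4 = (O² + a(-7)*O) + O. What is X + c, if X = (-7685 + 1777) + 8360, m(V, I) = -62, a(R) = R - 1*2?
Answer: -9210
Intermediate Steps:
a(R) = -2 + R (a(R) = R - 2 = -2 + R)
X = 2452 (X = -5908 + 8360 = 2452)
f(O) = -32*O + 4*O² (f(O) = 4*((O² + (-2 - 7)*O) + O) = 4*((O² - 9*O) + O) = 4*(O² - 8*O) = -32*O + 4*O²)
c = -11662 (c = -62 - 4*(-50)*(-8 - 50) = -62 - 4*(-50)*(-58) = -62 - 1*11600 = -62 - 11600 = -11662)
X + c = 2452 - 11662 = -9210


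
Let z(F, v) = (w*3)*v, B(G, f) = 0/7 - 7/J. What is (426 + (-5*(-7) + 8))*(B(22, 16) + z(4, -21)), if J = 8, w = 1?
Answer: -239659/8 ≈ -29957.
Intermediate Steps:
B(G, f) = -7/8 (B(G, f) = 0/7 - 7/8 = 0*(⅐) - 7*⅛ = 0 - 7/8 = -7/8)
z(F, v) = 3*v (z(F, v) = (1*3)*v = 3*v)
(426 + (-5*(-7) + 8))*(B(22, 16) + z(4, -21)) = (426 + (-5*(-7) + 8))*(-7/8 + 3*(-21)) = (426 + (35 + 8))*(-7/8 - 63) = (426 + 43)*(-511/8) = 469*(-511/8) = -239659/8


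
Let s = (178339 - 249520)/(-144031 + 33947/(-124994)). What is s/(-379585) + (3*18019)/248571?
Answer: 123135446254914249217/566218699823525956545 ≈ 0.21747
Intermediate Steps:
s = 8897197914/18003044761 (s = -71181/(-144031 + 33947*(-1/124994)) = -71181/(-144031 - 33947/124994) = -71181/(-18003044761/124994) = -71181*(-124994/18003044761) = 8897197914/18003044761 ≈ 0.49420)
s/(-379585) + (3*18019)/248571 = (8897197914/18003044761)/(-379585) + (3*18019)/248571 = (8897197914/18003044761)*(-1/379585) + 54057*(1/248571) = -8897197914/6833685745604185 + 18019/82857 = 123135446254914249217/566218699823525956545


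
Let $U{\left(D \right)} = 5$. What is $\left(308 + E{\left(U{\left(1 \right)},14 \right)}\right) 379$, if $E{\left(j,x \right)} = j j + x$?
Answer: $131513$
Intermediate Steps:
$E{\left(j,x \right)} = x + j^{2}$ ($E{\left(j,x \right)} = j^{2} + x = x + j^{2}$)
$\left(308 + E{\left(U{\left(1 \right)},14 \right)}\right) 379 = \left(308 + \left(14 + 5^{2}\right)\right) 379 = \left(308 + \left(14 + 25\right)\right) 379 = \left(308 + 39\right) 379 = 347 \cdot 379 = 131513$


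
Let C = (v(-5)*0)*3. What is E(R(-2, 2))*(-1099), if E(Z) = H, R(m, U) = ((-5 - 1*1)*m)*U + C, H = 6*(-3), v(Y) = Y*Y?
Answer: 19782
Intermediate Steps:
v(Y) = Y²
C = 0 (C = ((-5)²*0)*3 = (25*0)*3 = 0*3 = 0)
H = -18
R(m, U) = -6*U*m (R(m, U) = ((-5 - 1*1)*m)*U + 0 = ((-5 - 1)*m)*U + 0 = (-6*m)*U + 0 = -6*U*m + 0 = -6*U*m)
E(Z) = -18
E(R(-2, 2))*(-1099) = -18*(-1099) = 19782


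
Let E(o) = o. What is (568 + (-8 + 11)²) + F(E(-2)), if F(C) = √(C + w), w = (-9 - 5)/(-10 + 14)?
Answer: 577 + I*√22/2 ≈ 577.0 + 2.3452*I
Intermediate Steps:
w = -7/2 (w = -14/4 = -14*¼ = -7/2 ≈ -3.5000)
F(C) = √(-7/2 + C) (F(C) = √(C - 7/2) = √(-7/2 + C))
(568 + (-8 + 11)²) + F(E(-2)) = (568 + (-8 + 11)²) + √(-14 + 4*(-2))/2 = (568 + 3²) + √(-14 - 8)/2 = (568 + 9) + √(-22)/2 = 577 + (I*√22)/2 = 577 + I*√22/2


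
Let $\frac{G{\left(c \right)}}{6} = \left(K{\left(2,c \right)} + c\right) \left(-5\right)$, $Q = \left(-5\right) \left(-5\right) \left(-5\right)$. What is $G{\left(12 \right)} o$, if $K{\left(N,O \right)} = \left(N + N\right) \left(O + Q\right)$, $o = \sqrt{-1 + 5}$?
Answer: $26400$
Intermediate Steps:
$Q = -125$ ($Q = 25 \left(-5\right) = -125$)
$o = 2$ ($o = \sqrt{4} = 2$)
$K{\left(N,O \right)} = 2 N \left(-125 + O\right)$ ($K{\left(N,O \right)} = \left(N + N\right) \left(O - 125\right) = 2 N \left(-125 + O\right)$)
$G{\left(c \right)} = 15000 - 150 c$ ($G{\left(c \right)} = 6 \left(2 \cdot 2 \left(-125 + c\right) + c\right) \left(-5\right) = 6 \left(\left(-500 + 4 c\right) + c\right) \left(-5\right) = 6 \left(-500 + 5 c\right) \left(-5\right) = 6 \left(2500 - 25 c\right) = 15000 - 150 c$)
$G{\left(12 \right)} o = \left(15000 - 1800\right) 2 = 13200 \cdot 2 = 26400$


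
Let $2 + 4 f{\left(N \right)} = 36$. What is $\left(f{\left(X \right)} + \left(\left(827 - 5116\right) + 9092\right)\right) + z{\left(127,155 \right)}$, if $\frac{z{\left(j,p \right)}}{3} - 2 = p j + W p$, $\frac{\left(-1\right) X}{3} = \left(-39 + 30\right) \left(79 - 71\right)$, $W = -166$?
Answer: $- \frac{26635}{2} \approx -13318.0$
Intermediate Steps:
$X = 216$ ($X = - 3 \left(-39 + 30\right) \left(79 - 71\right) = - 3 \left(\left(-9\right) 8\right) = \left(-3\right) \left(-72\right) = 216$)
$z{\left(j,p \right)} = 6 - 498 p + 3 j p$ ($z{\left(j,p \right)} = 6 + 3 \left(p j - 166 p\right) = 6 + 3 \left(j p - 166 p\right) = 6 + 3 \left(- 166 p + j p\right) = 6 + \left(- 498 p + 3 j p\right) = 6 - 498 p + 3 j p$)
$f{\left(N \right)} = \frac{17}{2}$ ($f{\left(N \right)} = - \frac{1}{2} + \frac{1}{4} \cdot 36 = - \frac{1}{2} + 9 = \frac{17}{2}$)
$\left(f{\left(X \right)} + \left(\left(827 - 5116\right) + 9092\right)\right) + z{\left(127,155 \right)} = \left(\frac{17}{2} + \left(\left(827 - 5116\right) + 9092\right)\right) + \left(6 - 77190 + 3 \cdot 127 \cdot 155\right) = \left(\frac{17}{2} + \left(-4289 + 9092\right)\right) + \left(6 - 77190 + 59055\right) = \left(\frac{17}{2} + 4803\right) - 18129 = \frac{9623}{2} - 18129 = - \frac{26635}{2}$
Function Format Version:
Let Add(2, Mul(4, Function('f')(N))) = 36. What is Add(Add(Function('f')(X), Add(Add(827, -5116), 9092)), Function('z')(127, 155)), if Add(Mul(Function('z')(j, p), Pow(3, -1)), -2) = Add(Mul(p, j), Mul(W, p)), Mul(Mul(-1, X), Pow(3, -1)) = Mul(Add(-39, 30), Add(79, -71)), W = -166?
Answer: Rational(-26635, 2) ≈ -13318.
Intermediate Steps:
X = 216 (X = Mul(-3, Mul(Add(-39, 30), Add(79, -71))) = Mul(-3, Mul(-9, 8)) = Mul(-3, -72) = 216)
Function('z')(j, p) = Add(6, Mul(-498, p), Mul(3, j, p)) (Function('z')(j, p) = Add(6, Mul(3, Add(Mul(p, j), Mul(-166, p)))) = Add(6, Mul(3, Add(Mul(j, p), Mul(-166, p)))) = Add(6, Mul(3, Add(Mul(-166, p), Mul(j, p)))) = Add(6, Add(Mul(-498, p), Mul(3, j, p))) = Add(6, Mul(-498, p), Mul(3, j, p)))
Function('f')(N) = Rational(17, 2) (Function('f')(N) = Add(Rational(-1, 2), Mul(Rational(1, 4), 36)) = Add(Rational(-1, 2), 9) = Rational(17, 2))
Add(Add(Function('f')(X), Add(Add(827, -5116), 9092)), Function('z')(127, 155)) = Add(Add(Rational(17, 2), Add(Add(827, -5116), 9092)), Add(6, Mul(-498, 155), Mul(3, 127, 155))) = Add(Add(Rational(17, 2), Add(-4289, 9092)), Add(6, -77190, 59055)) = Add(Add(Rational(17, 2), 4803), -18129) = Add(Rational(9623, 2), -18129) = Rational(-26635, 2)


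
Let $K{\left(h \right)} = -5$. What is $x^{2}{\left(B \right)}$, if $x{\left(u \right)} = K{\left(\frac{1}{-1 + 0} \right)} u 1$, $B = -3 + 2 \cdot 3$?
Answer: $225$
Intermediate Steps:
$B = 3$ ($B = -3 + 6 = 3$)
$x{\left(u \right)} = - 5 u$ ($x{\left(u \right)} = - 5 u 1 = - 5 u$)
$x^{2}{\left(B \right)} = \left(\left(-5\right) 3\right)^{2} = \left(-15\right)^{2} = 225$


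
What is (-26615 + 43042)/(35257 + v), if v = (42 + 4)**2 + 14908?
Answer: 16427/52281 ≈ 0.31421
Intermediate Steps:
v = 17024 (v = 46**2 + 14908 = 2116 + 14908 = 17024)
(-26615 + 43042)/(35257 + v) = (-26615 + 43042)/(35257 + 17024) = 16427/52281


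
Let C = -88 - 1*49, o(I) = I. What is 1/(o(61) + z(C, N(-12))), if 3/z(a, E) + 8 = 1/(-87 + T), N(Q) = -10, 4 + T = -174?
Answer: 707/42862 ≈ 0.016495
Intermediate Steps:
T = -178 (T = -4 - 174 = -178)
C = -137 (C = -88 - 49 = -137)
z(a, E) = -265/707 (z(a, E) = 3/(-8 + 1/(-87 - 178)) = 3/(-8 + 1/(-265)) = 3/(-8 - 1/265) = 3/(-2121/265) = 3*(-265/2121) = -265/707)
1/(o(61) + z(C, N(-12))) = 1/(61 - 265/707) = 1/(42862/707) = 707/42862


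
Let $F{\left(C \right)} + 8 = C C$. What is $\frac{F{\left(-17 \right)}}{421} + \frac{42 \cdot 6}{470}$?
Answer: $\frac{119081}{98935} \approx 1.2036$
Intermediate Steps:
$F{\left(C \right)} = -8 + C^{2}$ ($F{\left(C \right)} = -8 + C C = -8 + C^{2}$)
$\frac{F{\left(-17 \right)}}{421} + \frac{42 \cdot 6}{470} = \frac{-8 + \left(-17\right)^{2}}{421} + \frac{42 \cdot 6}{470} = \left(-8 + 289\right) \frac{1}{421} + 252 \cdot \frac{1}{470} = 281 \cdot \frac{1}{421} + \frac{126}{235} = \frac{281}{421} + \frac{126}{235} = \frac{119081}{98935}$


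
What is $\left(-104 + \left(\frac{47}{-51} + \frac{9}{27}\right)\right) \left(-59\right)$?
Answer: $\frac{104902}{17} \approx 6170.7$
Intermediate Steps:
$\left(-104 + \left(\frac{47}{-51} + \frac{9}{27}\right)\right) \left(-59\right) = \left(-104 + \left(47 \left(- \frac{1}{51}\right) + 9 \cdot \frac{1}{27}\right)\right) \left(-59\right) = \left(-104 + \left(- \frac{47}{51} + \frac{1}{3}\right)\right) \left(-59\right) = \left(-104 - \frac{10}{17}\right) \left(-59\right) = \left(- \frac{1778}{17}\right) \left(-59\right) = \frac{104902}{17}$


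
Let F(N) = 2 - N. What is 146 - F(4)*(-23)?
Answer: 100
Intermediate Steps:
146 - F(4)*(-23) = 146 - (2 - 1*4)*(-23) = 146 - (2 - 4)*(-23) = 146 - (-2)*(-23) = 146 - 1*46 = 146 - 46 = 100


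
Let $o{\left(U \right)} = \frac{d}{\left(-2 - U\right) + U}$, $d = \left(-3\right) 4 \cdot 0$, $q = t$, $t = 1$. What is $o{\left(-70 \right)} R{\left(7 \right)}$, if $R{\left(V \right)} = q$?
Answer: $0$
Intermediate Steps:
$q = 1$
$R{\left(V \right)} = 1$
$d = 0$ ($d = \left(-12\right) 0 = 0$)
$o{\left(U \right)} = 0$ ($o{\left(U \right)} = \frac{0}{\left(-2 - U\right) + U} = \frac{0}{-2} = 0 \left(- \frac{1}{2}\right) = 0$)
$o{\left(-70 \right)} R{\left(7 \right)} = 0 \cdot 1 = 0$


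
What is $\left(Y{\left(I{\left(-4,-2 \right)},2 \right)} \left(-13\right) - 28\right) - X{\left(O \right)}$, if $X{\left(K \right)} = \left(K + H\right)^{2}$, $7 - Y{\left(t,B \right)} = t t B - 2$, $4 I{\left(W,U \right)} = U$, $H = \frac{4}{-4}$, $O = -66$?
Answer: $- \frac{9255}{2} \approx -4627.5$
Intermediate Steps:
$H = -1$ ($H = 4 \left(- \frac{1}{4}\right) = -1$)
$I{\left(W,U \right)} = \frac{U}{4}$
$Y{\left(t,B \right)} = 9 - B t^{2}$ ($Y{\left(t,B \right)} = 7 - \left(t t B - 2\right) = 7 - \left(t^{2} B - 2\right) = 7 - \left(B t^{2} - 2\right) = 7 - \left(-2 + B t^{2}\right) = 9 - B t^{2}$)
$X{\left(K \right)} = \left(-1 + K\right)^{2}$ ($X{\left(K \right)} = \left(K - 1\right)^{2} = \left(-1 + K\right)^{2}$)
$\left(Y{\left(I{\left(-4,-2 \right)},2 \right)} \left(-13\right) - 28\right) - X{\left(O \right)} = \left(\left(9 - 2 \left(\frac{1}{4} \left(-2\right)\right)^{2}\right) \left(-13\right) - 28\right) - \left(-1 - 66\right)^{2} = \left(\left(9 - 2 \left(- \frac{1}{2}\right)^{2}\right) \left(-13\right) - 28\right) - \left(-67\right)^{2} = \left(\left(9 - 2 \cdot \frac{1}{4}\right) \left(-13\right) - 28\right) - 4489 = \left(\left(9 - \frac{1}{2}\right) \left(-13\right) - 28\right) - 4489 = \left(\frac{17}{2} \left(-13\right) - 28\right) - 4489 = \left(- \frac{221}{2} - 28\right) - 4489 = - \frac{277}{2} - 4489 = - \frac{9255}{2}$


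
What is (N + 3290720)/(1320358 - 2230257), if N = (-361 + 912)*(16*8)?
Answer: -3361248/909899 ≈ -3.6941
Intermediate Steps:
N = 70528 (N = 551*128 = 70528)
(N + 3290720)/(1320358 - 2230257) = (70528 + 3290720)/(1320358 - 2230257) = 3361248/(-909899) = 3361248*(-1/909899) = -3361248/909899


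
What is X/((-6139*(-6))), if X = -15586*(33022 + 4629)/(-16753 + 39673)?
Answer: -293414243/422117640 ≈ -0.69510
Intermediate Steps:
X = -293414243/11460 (X = -15586/(22920/37651) = -15586/(22920*(1/37651)) = -15586/22920/37651 = -15586*37651/22920 = -293414243/11460 ≈ -25603.)
X/((-6139*(-6))) = -293414243/(11460*((-6139*(-6)))) = -293414243/11460/36834 = -293414243/11460*1/36834 = -293414243/422117640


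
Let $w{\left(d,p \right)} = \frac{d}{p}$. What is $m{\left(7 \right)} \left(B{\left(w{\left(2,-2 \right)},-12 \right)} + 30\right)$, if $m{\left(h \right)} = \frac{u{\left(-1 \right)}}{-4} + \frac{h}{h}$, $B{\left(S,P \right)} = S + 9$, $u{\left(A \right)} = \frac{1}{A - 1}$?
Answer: $\frac{171}{4} \approx 42.75$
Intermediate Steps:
$u{\left(A \right)} = \frac{1}{-1 + A}$
$B{\left(S,P \right)} = 9 + S$
$m{\left(h \right)} = \frac{9}{8}$ ($m{\left(h \right)} = \frac{1}{\left(-1 - 1\right) \left(-4\right)} + \frac{h}{h} = \frac{1}{-2} \left(- \frac{1}{4}\right) + 1 = \left(- \frac{1}{2}\right) \left(- \frac{1}{4}\right) + 1 = \frac{1}{8} + 1 = \frac{9}{8}$)
$m{\left(7 \right)} \left(B{\left(w{\left(2,-2 \right)},-12 \right)} + 30\right) = \frac{9 \left(\left(9 + \frac{2}{-2}\right) + 30\right)}{8} = \frac{9 \left(\left(9 + 2 \left(- \frac{1}{2}\right)\right) + 30\right)}{8} = \frac{9 \left(\left(9 - 1\right) + 30\right)}{8} = \frac{9 \left(8 + 30\right)}{8} = \frac{9}{8} \cdot 38 = \frac{171}{4}$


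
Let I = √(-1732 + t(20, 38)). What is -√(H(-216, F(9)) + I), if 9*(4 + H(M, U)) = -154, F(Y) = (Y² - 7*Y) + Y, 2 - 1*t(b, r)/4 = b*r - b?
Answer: -√(-190 + 18*I*√1171)/3 ≈ -5.0255 - 6.8093*I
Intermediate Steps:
t(b, r) = 8 + 4*b - 4*b*r (t(b, r) = 8 - 4*(b*r - b) = 8 - 4*(-b + b*r) = 8 + (4*b - 4*b*r) = 8 + 4*b - 4*b*r)
F(Y) = Y² - 6*Y
H(M, U) = -190/9 (H(M, U) = -4 + (⅑)*(-154) = -4 - 154/9 = -190/9)
I = 2*I*√1171 (I = √(-1732 + (8 + 4*20 - 4*20*38)) = √(-1732 + (8 + 80 - 3040)) = √(-1732 - 2952) = √(-4684) = 2*I*√1171 ≈ 68.44*I)
-√(H(-216, F(9)) + I) = -√(-190/9 + 2*I*√1171)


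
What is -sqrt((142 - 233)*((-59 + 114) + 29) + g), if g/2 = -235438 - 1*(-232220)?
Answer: -16*I*sqrt(55) ≈ -118.66*I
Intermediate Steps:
g = -6436 (g = 2*(-235438 - 1*(-232220)) = 2*(-235438 + 232220) = 2*(-3218) = -6436)
-sqrt((142 - 233)*((-59 + 114) + 29) + g) = -sqrt((142 - 233)*((-59 + 114) + 29) - 6436) = -sqrt(-91*(55 + 29) - 6436) = -sqrt(-91*84 - 6436) = -sqrt(-7644 - 6436) = -sqrt(-14080) = -16*I*sqrt(55)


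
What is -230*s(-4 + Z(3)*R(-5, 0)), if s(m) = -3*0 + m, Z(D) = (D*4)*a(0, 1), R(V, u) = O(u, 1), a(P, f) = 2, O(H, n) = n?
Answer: -4600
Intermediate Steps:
R(V, u) = 1
Z(D) = 8*D (Z(D) = (D*4)*2 = (4*D)*2 = 8*D)
s(m) = m (s(m) = 0 + m = m)
-230*s(-4 + Z(3)*R(-5, 0)) = -230*(-4 + (8*3)*1) = -230*(-4 + 24*1) = -230*(-4 + 24) = -230*20 = -4600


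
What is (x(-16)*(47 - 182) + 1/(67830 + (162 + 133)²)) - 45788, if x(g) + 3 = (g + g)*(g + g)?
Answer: -28434939664/154855 ≈ -1.8362e+5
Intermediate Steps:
x(g) = -3 + 4*g² (x(g) = -3 + (g + g)*(g + g) = -3 + (2*g)*(2*g) = -3 + 4*g²)
(x(-16)*(47 - 182) + 1/(67830 + (162 + 133)²)) - 45788 = ((-3 + 4*(-16)²)*(47 - 182) + 1/(67830 + (162 + 133)²)) - 45788 = ((-3 + 4*256)*(-135) + 1/(67830 + 295²)) - 45788 = ((-3 + 1024)*(-135) + 1/(67830 + 87025)) - 45788 = (1021*(-135) + 1/154855) - 45788 = (-137835 + 1/154855) - 45788 = -21344438924/154855 - 45788 = -28434939664/154855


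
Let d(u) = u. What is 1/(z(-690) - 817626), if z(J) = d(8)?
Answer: -1/817618 ≈ -1.2231e-6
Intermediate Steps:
z(J) = 8
1/(z(-690) - 817626) = 1/(8 - 817626) = 1/(-817618) = -1/817618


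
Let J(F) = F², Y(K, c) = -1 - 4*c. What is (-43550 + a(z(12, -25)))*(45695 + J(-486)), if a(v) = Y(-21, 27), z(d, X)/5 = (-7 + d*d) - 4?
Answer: -12307079169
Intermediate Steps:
z(d, X) = -55 + 5*d² (z(d, X) = 5*((-7 + d*d) - 4) = 5*((-7 + d²) - 4) = 5*(-11 + d²) = -55 + 5*d²)
a(v) = -109 (a(v) = -1 - 4*27 = -1 - 108 = -109)
(-43550 + a(z(12, -25)))*(45695 + J(-486)) = (-43550 - 109)*(45695 + (-486)²) = -43659*(45695 + 236196) = -43659*281891 = -12307079169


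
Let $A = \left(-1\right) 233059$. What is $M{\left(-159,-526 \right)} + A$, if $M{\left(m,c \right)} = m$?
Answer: $-233218$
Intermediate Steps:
$A = -233059$
$M{\left(-159,-526 \right)} + A = -159 - 233059 = -233218$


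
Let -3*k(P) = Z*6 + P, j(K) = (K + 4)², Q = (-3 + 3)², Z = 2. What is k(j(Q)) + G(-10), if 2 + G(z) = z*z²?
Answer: -3034/3 ≈ -1011.3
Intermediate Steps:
G(z) = -2 + z³ (G(z) = -2 + z*z² = -2 + z³)
Q = 0 (Q = 0² = 0)
j(K) = (4 + K)²
k(P) = -4 - P/3 (k(P) = -(2*6 + P)/3 = -(12 + P)/3 = -4 - P/3)
k(j(Q)) + G(-10) = (-4 - (4 + 0)²/3) + (-2 + (-10)³) = (-4 - ⅓*4²) + (-2 - 1000) = (-4 - ⅓*16) - 1002 = (-4 - 16/3) - 1002 = -28/3 - 1002 = -3034/3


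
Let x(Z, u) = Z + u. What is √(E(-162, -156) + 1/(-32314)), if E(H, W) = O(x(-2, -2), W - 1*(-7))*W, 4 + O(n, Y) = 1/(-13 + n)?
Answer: √191075071394102/549338 ≈ 25.163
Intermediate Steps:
O(n, Y) = -4 + 1/(-13 + n)
E(H, W) = -69*W/17 (E(H, W) = ((53 - 4*(-2 - 2))/(-13 + (-2 - 2)))*W = ((53 - 4*(-4))/(-13 - 4))*W = ((53 + 16)/(-17))*W = (-1/17*69)*W = -69*W/17)
√(E(-162, -156) + 1/(-32314)) = √(-69/17*(-156) + 1/(-32314)) = √(10764/17 - 1/32314) = √(347827879/549338) = √191075071394102/549338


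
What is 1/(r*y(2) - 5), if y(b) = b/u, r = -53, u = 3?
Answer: -3/121 ≈ -0.024793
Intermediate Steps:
y(b) = b/3
1/(r*y(2) - 5) = 1/(-53*2/3 - 5) = 1/(-106/3 - 5) = 1/(-121/3) = -3/121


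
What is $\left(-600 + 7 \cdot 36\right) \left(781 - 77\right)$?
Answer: $-244992$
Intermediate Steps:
$\left(-600 + 7 \cdot 36\right) \left(781 - 77\right) = \left(-600 + 252\right) \left(781 - 77\right) = \left(-348\right) 704 = -244992$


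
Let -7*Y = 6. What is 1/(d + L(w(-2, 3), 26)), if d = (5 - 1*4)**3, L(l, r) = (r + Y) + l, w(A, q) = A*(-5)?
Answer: 7/253 ≈ 0.027668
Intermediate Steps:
Y = -6/7 (Y = -1/7*6 = -6/7 ≈ -0.85714)
w(A, q) = -5*A
L(l, r) = -6/7 + l + r (L(l, r) = (r - 6/7) + l = (-6/7 + r) + l = -6/7 + l + r)
d = 1 (d = (5 - 4)**3 = 1**3 = 1)
1/(d + L(w(-2, 3), 26)) = 1/(1 + (-6/7 - 5*(-2) + 26)) = 1/(1 + (-6/7 + 10 + 26)) = 1/(1 + 246/7) = 1/(253/7) = 7/253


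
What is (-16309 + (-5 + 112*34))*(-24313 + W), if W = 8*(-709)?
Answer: 374992410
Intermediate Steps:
W = -5672
(-16309 + (-5 + 112*34))*(-24313 + W) = (-16309 + (-5 + 112*34))*(-24313 - 5672) = (-16309 + (-5 + 3808))*(-29985) = (-16309 + 3803)*(-29985) = -12506*(-29985) = 374992410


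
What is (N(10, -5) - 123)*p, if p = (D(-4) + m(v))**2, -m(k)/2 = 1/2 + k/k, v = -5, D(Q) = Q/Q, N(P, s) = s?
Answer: -512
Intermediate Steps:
D(Q) = 1
m(k) = -3 (m(k) = -2*(1/2 + k/k) = -2*(1*(1/2) + 1) = -2*(1/2 + 1) = -2*3/2 = -3)
p = 4 (p = (1 - 3)**2 = (-2)**2 = 4)
(N(10, -5) - 123)*p = (-5 - 123)*4 = -128*4 = -512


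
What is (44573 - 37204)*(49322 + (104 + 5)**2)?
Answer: 451004907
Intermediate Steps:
(44573 - 37204)*(49322 + (104 + 5)**2) = 7369*(49322 + 109**2) = 7369*(49322 + 11881) = 7369*61203 = 451004907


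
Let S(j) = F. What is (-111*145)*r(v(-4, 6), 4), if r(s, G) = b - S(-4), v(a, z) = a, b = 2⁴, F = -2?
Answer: -289710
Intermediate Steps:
S(j) = -2
b = 16
r(s, G) = 18 (r(s, G) = 16 - 1*(-2) = 16 + 2 = 18)
(-111*145)*r(v(-4, 6), 4) = -111*145*18 = -16095*18 = -289710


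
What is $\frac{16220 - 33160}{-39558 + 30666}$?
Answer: $\frac{4235}{2223} \approx 1.9051$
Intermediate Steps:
$\frac{16220 - 33160}{-39558 + 30666} = - \frac{16940}{-8892} = \left(-16940\right) \left(- \frac{1}{8892}\right) = \frac{4235}{2223}$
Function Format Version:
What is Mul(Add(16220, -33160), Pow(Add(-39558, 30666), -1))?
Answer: Rational(4235, 2223) ≈ 1.9051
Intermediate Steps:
Mul(Add(16220, -33160), Pow(Add(-39558, 30666), -1)) = Mul(-16940, Pow(-8892, -1)) = Mul(-16940, Rational(-1, 8892)) = Rational(4235, 2223)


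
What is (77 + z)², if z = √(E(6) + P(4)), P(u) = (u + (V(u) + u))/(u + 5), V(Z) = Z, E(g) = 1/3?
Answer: (231 + √15)²/9 ≈ 6129.5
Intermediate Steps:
E(g) = ⅓
P(u) = 3*u/(5 + u) (P(u) = (u + (u + u))/(u + 5) = (u + 2*u)/(5 + u) = (3*u)/(5 + u) = 3*u/(5 + u))
z = √15/3 (z = √(⅓ + 3*4/(5 + 4)) = √(⅓ + 3*4/9) = √(⅓ + 3*4*(⅑)) = √(⅓ + 4/3) = √(5/3) = √15/3 ≈ 1.2910)
(77 + z)² = (77 + √15/3)²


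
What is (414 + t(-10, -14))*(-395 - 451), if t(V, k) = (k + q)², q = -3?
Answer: -594738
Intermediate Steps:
t(V, k) = (-3 + k)² (t(V, k) = (k - 3)² = (-3 + k)²)
(414 + t(-10, -14))*(-395 - 451) = (414 + (-3 - 14)²)*(-395 - 451) = (414 + (-17)²)*(-846) = (414 + 289)*(-846) = 703*(-846) = -594738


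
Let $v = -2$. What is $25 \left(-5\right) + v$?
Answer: $-127$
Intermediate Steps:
$25 \left(-5\right) + v = 25 \left(-5\right) - 2 = -125 - 2 = -127$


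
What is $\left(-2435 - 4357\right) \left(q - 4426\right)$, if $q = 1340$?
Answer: $20960112$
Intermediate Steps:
$\left(-2435 - 4357\right) \left(q - 4426\right) = \left(-2435 - 4357\right) \left(1340 - 4426\right) = \left(-6792\right) \left(-3086\right) = 20960112$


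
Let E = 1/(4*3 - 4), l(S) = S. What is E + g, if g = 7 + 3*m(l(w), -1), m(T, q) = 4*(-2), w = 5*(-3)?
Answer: -135/8 ≈ -16.875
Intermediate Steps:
w = -15
E = ⅛ (E = 1/(12 - 4) = 1/8 = ⅛ ≈ 0.12500)
m(T, q) = -8
g = -17 (g = 7 + 3*(-8) = 7 - 24 = -17)
E + g = ⅛ - 17 = -135/8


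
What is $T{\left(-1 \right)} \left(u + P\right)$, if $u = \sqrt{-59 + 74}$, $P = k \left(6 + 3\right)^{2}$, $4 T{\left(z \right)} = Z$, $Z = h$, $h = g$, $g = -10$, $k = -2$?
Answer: $405 - \frac{5 \sqrt{15}}{2} \approx 395.32$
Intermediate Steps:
$h = -10$
$Z = -10$
$T{\left(z \right)} = - \frac{5}{2}$ ($T{\left(z \right)} = \frac{1}{4} \left(-10\right) = - \frac{5}{2}$)
$P = -162$ ($P = - 2 \left(6 + 3\right)^{2} = - 2 \cdot 9^{2} = \left(-2\right) 81 = -162$)
$u = \sqrt{15} \approx 3.873$
$T{\left(-1 \right)} \left(u + P\right) = - \frac{5 \left(\sqrt{15} - 162\right)}{2} = - \frac{5 \left(-162 + \sqrt{15}\right)}{2} = 405 - \frac{5 \sqrt{15}}{2}$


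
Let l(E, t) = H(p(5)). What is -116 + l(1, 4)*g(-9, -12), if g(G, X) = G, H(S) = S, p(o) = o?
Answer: -161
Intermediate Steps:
l(E, t) = 5
-116 + l(1, 4)*g(-9, -12) = -116 + 5*(-9) = -116 - 45 = -161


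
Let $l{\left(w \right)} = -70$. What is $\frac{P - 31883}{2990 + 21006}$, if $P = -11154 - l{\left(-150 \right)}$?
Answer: $- \frac{42967}{23996} \approx -1.7906$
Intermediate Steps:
$P = -11084$ ($P = -11154 - -70 = -11154 + 70 = -11084$)
$\frac{P - 31883}{2990 + 21006} = \frac{-11084 - 31883}{2990 + 21006} = - \frac{42967}{23996}$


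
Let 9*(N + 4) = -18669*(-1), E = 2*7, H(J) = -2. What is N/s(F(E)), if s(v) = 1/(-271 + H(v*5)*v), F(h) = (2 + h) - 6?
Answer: -602467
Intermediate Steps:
E = 14
F(h) = -4 + h
s(v) = 1/(-271 - 2*v)
N = 6211/3 (N = -4 + (-18669*(-1))/9 = -4 + (⅑)*18669 = -4 + 6223/3 = 6211/3 ≈ 2070.3)
N/s(F(E)) = 6211/(3*(1/(-271 - 2*(-4 + 14)))) = 6211/(3*(1/(-271 - 2*10))) = 6211/(3*(1/(-271 - 20))) = 6211/(3*(1/(-291))) = 6211/(3*(-1/291)) = (6211/3)*(-291) = -602467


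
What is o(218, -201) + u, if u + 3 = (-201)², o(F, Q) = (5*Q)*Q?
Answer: 242403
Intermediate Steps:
o(F, Q) = 5*Q²
u = 40398 (u = -3 + (-201)² = -3 + 40401 = 40398)
o(218, -201) + u = 5*(-201)² + 40398 = 5*40401 + 40398 = 202005 + 40398 = 242403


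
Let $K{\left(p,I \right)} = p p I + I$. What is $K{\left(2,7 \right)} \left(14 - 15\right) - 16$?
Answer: $-51$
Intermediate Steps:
$K{\left(p,I \right)} = I + I p^{2}$ ($K{\left(p,I \right)} = p^{2} I + I = I p^{2} + I = I + I p^{2}$)
$K{\left(2,7 \right)} \left(14 - 15\right) - 16 = 7 \left(1 + 2^{2}\right) \left(14 - 15\right) - 16 = 7 \left(1 + 4\right) \left(14 - 15\right) - 16 = 7 \cdot 5 \left(-1\right) - 16 = 35 \left(-1\right) - 16 = -35 - 16 = -51$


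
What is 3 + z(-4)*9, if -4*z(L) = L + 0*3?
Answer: 12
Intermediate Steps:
z(L) = -L/4 (z(L) = -(L + 0*3)/4 = -(L + 0)/4 = -L/4)
3 + z(-4)*9 = 3 - ¼*(-4)*9 = 3 + 1*9 = 3 + 9 = 12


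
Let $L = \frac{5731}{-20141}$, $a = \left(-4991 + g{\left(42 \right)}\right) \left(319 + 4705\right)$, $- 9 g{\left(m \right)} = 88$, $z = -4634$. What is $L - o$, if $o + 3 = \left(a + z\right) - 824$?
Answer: $\frac{414106859738}{16479} \approx 2.5129 \cdot 10^{7}$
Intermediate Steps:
$g{\left(m \right)} = - \frac{88}{9}$ ($g{\left(m \right)} = \left(- \frac{1}{9}\right) 88 = - \frac{88}{9}$)
$a = - \frac{226115168}{9}$ ($a = \left(-4991 - \frac{88}{9}\right) \left(319 + 4705\right) = \left(- \frac{45007}{9}\right) 5024 = - \frac{226115168}{9} \approx -2.5124 \cdot 10^{7}$)
$L = - \frac{521}{1831}$ ($L = 5731 \left(- \frac{1}{20141}\right) = - \frac{521}{1831} \approx -0.28454$)
$o = - \frac{226164317}{9}$ ($o = -3 - \frac{226164290}{9} = - \frac{226164317}{9} \approx -2.5129 \cdot 10^{7}$)
$L - o = - \frac{521}{1831} - - \frac{226164317}{9} = - \frac{521}{1831} + \frac{226164317}{9} = \frac{414106859738}{16479}$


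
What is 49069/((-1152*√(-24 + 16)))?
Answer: 49069*I*√2/4608 ≈ 15.059*I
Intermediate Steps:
49069/((-1152*√(-24 + 16))) = 49069/((-2304*I*√2)) = 49069*(I*√2/4608) = 49069*I*√2/4608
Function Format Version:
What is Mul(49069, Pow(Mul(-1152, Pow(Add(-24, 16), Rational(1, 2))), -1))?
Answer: Mul(Rational(49069, 4608), I, Pow(2, Rational(1, 2))) ≈ Mul(15.059, I)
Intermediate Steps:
Mul(49069, Pow(Mul(-1152, Pow(Add(-24, 16), Rational(1, 2))), -1)) = Mul(49069, Pow(Mul(-1152, Pow(-8, Rational(1, 2))), -1)) = Mul(49069, Pow(Mul(-1152, Mul(2, I, Pow(2, Rational(1, 2)))), -1)) = Mul(49069, Pow(Mul(-2304, I, Pow(2, Rational(1, 2))), -1)) = Mul(49069, Mul(Rational(1, 4608), I, Pow(2, Rational(1, 2)))) = Mul(Rational(49069, 4608), I, Pow(2, Rational(1, 2)))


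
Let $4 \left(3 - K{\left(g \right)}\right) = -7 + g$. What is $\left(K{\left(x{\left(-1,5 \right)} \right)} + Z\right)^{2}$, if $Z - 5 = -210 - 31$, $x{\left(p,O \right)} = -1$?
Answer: $53361$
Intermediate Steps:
$Z = -236$ ($Z = 5 - 241 = -236$)
$K{\left(g \right)} = \frac{19}{4} - \frac{g}{4}$ ($K{\left(g \right)} = 3 - \frac{-7 + g}{4} = 3 - \left(- \frac{7}{4} + \frac{g}{4}\right) = \frac{19}{4} - \frac{g}{4}$)
$\left(K{\left(x{\left(-1,5 \right)} \right)} + Z\right)^{2} = \left(\left(\frac{19}{4} - - \frac{1}{4}\right) - 236\right)^{2} = \left(\left(\frac{19}{4} + \frac{1}{4}\right) - 236\right)^{2} = \left(5 - 236\right)^{2} = \left(-231\right)^{2} = 53361$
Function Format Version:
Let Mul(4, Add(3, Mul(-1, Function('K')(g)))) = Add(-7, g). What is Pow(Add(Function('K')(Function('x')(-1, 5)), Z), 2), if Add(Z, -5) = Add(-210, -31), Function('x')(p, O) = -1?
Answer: 53361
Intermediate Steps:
Z = -236 (Z = Add(5, Add(-210, -31)) = Add(5, -241) = -236)
Function('K')(g) = Add(Rational(19, 4), Mul(Rational(-1, 4), g)) (Function('K')(g) = Add(3, Mul(Rational(-1, 4), Add(-7, g))) = Add(3, Add(Rational(7, 4), Mul(Rational(-1, 4), g))) = Add(Rational(19, 4), Mul(Rational(-1, 4), g)))
Pow(Add(Function('K')(Function('x')(-1, 5)), Z), 2) = Pow(Add(Add(Rational(19, 4), Mul(Rational(-1, 4), -1)), -236), 2) = Pow(Add(Add(Rational(19, 4), Rational(1, 4)), -236), 2) = Pow(Add(5, -236), 2) = Pow(-231, 2) = 53361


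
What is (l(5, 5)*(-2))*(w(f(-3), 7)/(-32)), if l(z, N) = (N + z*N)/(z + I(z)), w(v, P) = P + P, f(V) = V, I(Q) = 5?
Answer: 21/8 ≈ 2.6250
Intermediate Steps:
w(v, P) = 2*P
l(z, N) = (N + N*z)/(5 + z) (l(z, N) = (N + z*N)/(z + 5) = (N + N*z)/(5 + z))
(l(5, 5)*(-2))*(w(f(-3), 7)/(-32)) = ((5*(1 + 5)/(5 + 5))*(-2))*((2*7)/(-32)) = ((5*6/10)*(-2))*(14*(-1/32)) = ((5*(⅒)*6)*(-2))*(-7/16) = (3*(-2))*(-7/16) = -6*(-7/16) = 21/8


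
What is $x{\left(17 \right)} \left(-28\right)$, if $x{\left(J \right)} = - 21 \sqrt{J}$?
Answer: $588 \sqrt{17} \approx 2424.4$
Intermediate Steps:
$x{\left(17 \right)} \left(-28\right) = - 21 \sqrt{17} \left(-28\right) = 588 \sqrt{17}$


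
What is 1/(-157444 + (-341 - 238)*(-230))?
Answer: -1/24274 ≈ -4.1196e-5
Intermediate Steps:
1/(-157444 + (-341 - 238)*(-230)) = 1/(-157444 - 579*(-230)) = 1/(-157444 + 133170) = 1/(-24274) = -1/24274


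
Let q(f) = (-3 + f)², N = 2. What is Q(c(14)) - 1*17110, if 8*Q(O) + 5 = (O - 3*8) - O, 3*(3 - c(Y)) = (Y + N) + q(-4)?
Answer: -136909/8 ≈ -17114.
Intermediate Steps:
c(Y) = -14 - Y/3 (c(Y) = 3 - ((Y + 2) + (-3 - 4)²)/3 = 3 - ((2 + Y) + (-7)²)/3 = 3 - ((2 + Y) + 49)/3 = 3 - (51 + Y)/3 = 3 + (-17 - Y/3) = -14 - Y/3)
Q(O) = -29/8 (Q(O) = -5/8 + ((O - 3*8) - O)/8 = -5/8 + ((O - 24) - O)/8 = -5/8 + ((-24 + O) - O)/8 = -5/8 + (⅛)*(-24) = -5/8 - 3 = -29/8)
Q(c(14)) - 1*17110 = -29/8 - 1*17110 = -29/8 - 17110 = -136909/8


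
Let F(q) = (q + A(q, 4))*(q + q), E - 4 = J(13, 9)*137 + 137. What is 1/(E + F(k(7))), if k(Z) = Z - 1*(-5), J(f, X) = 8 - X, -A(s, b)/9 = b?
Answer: -1/572 ≈ -0.0017483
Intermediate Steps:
A(s, b) = -9*b
k(Z) = 5 + Z (k(Z) = Z + 5 = 5 + Z)
E = 4 (E = 4 + ((8 - 1*9)*137 + 137) = 4 + ((8 - 9)*137 + 137) = 4 + (-1*137 + 137) = 4 + (-137 + 137) = 4 + 0 = 4)
F(q) = 2*q*(-36 + q) (F(q) = (q - 9*4)*(q + q) = (q - 36)*(2*q) = (-36 + q)*(2*q) = 2*q*(-36 + q))
1/(E + F(k(7))) = 1/(4 + 2*(5 + 7)*(-36 + (5 + 7))) = 1/(4 + 2*12*(-36 + 12)) = 1/(4 + 2*12*(-24)) = 1/(4 - 576) = 1/(-572) = -1/572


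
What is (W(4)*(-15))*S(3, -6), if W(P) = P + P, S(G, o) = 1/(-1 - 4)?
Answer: 24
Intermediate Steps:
S(G, o) = -⅕ (S(G, o) = 1/(-5) = -⅕)
W(P) = 2*P
(W(4)*(-15))*S(3, -6) = ((2*4)*(-15))*(-⅕) = (8*(-15))*(-⅕) = -120*(-⅕) = 24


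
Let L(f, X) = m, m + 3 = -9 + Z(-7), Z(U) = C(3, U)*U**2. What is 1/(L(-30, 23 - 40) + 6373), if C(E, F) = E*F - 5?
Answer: 1/5087 ≈ 0.00019658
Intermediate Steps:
C(E, F) = -5 + E*F
Z(U) = U**2*(-5 + 3*U) (Z(U) = (-5 + 3*U)*U**2 = U**2*(-5 + 3*U))
m = -1286 (m = -3 + (-9 + (-7)**2*(-5 + 3*(-7))) = -3 + (-9 + 49*(-5 - 21)) = -3 + (-9 + 49*(-26)) = -3 + (-9 - 1274) = -3 - 1283 = -1286)
L(f, X) = -1286
1/(L(-30, 23 - 40) + 6373) = 1/(-1286 + 6373) = 1/5087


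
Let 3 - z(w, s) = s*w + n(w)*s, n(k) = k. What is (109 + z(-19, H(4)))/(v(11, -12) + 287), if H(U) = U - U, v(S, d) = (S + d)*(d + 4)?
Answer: 112/295 ≈ 0.37966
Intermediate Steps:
v(S, d) = (4 + d)*(S + d) (v(S, d) = (S + d)*(4 + d) = (4 + d)*(S + d))
H(U) = 0
z(w, s) = 3 - 2*s*w (z(w, s) = 3 - (s*w + w*s) = 3 - (s*w + s*w) = 3 - 2*s*w)
(109 + z(-19, H(4)))/(v(11, -12) + 287) = (109 + (3 - 2*0*(-19)))/(((-12)**2 + 4*11 + 4*(-12) + 11*(-12)) + 287) = (109 + (3 + 0))/((144 + 44 - 48 - 132) + 287) = (109 + 3)/(8 + 287) = 112/295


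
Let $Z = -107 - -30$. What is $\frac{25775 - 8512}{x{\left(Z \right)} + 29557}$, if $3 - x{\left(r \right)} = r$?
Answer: $\frac{17263}{29637} \approx 0.58248$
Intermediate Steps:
$Z = -77$ ($Z = -107 + 30 = -77$)
$x{\left(r \right)} = 3 - r$
$\frac{25775 - 8512}{x{\left(Z \right)} + 29557} = \frac{25775 - 8512}{\left(3 - -77\right) + 29557} = \frac{17263}{\left(3 + 77\right) + 29557} = \frac{17263}{80 + 29557} = \frac{17263}{29637}$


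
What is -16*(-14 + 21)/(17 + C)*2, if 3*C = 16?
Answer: -672/67 ≈ -10.030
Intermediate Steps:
C = 16/3 (C = (⅓)*16 = 16/3 ≈ 5.3333)
-16*(-14 + 21)/(17 + C)*2 = -16*(-14 + 21)/(17 + 16/3)*2 = -112/67/3*2 = -112*3/67*2 = -16*21/67*2 = -336/67*2 = -672/67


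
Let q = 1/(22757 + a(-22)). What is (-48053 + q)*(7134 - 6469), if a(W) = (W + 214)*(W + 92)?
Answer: -165240571800/5171 ≈ -3.1955e+7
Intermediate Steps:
a(W) = (92 + W)*(214 + W) (a(W) = (214 + W)*(92 + W) = (92 + W)*(214 + W))
q = 1/36197 (q = 1/(22757 + (19688 + (-22)**2 + 306*(-22))) = 1/(22757 + (19688 + 484 - 6732)) = 1/(22757 + 13440) = 1/36197 ≈ 2.7627e-5)
(-48053 + q)*(7134 - 6469) = (-48053 + 1/36197)*(7134 - 6469) = -1739374440/36197*665 = -165240571800/5171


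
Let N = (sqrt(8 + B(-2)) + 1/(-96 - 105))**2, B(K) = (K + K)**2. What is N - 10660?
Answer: -429705035/40401 - 4*sqrt(6)/201 ≈ -10636.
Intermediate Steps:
B(K) = 4*K**2 (B(K) = (2*K)**2 = 4*K**2)
N = (-1/201 + 2*sqrt(6))**2 (N = (sqrt(8 + 4*(-2)**2) + 1/(-96 - 105))**2 = (sqrt(8 + 4*4) + 1/(-201))**2 = (sqrt(8 + 16) - 1/201)**2 = (sqrt(24) - 1/201)**2 = (2*sqrt(6) - 1/201)**2 = (-1/201 + 2*sqrt(6))**2 ≈ 23.951)
N - 10660 = (969625/40401 - 4*sqrt(6)/201) - 10660 = -429705035/40401 - 4*sqrt(6)/201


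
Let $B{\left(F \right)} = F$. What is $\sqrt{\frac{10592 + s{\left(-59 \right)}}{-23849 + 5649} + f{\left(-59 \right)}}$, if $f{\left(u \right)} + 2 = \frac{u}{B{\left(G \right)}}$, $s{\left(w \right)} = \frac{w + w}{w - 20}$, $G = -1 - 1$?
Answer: $\frac{\sqrt{139116546023}}{71890} \approx 5.1882$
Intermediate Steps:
$G = -2$ ($G = -1 - 1 = -2$)
$s{\left(w \right)} = \frac{2 w}{-20 + w}$
$f{\left(u \right)} = -2 - \frac{u}{2}$ ($f{\left(u \right)} = -2 + \frac{u}{-2} = -2 + u \left(- \frac{1}{2}\right) = -2 - \frac{u}{2}$)
$\sqrt{\frac{10592 + s{\left(-59 \right)}}{-23849 + 5649} + f{\left(-59 \right)}} = \sqrt{\frac{10592 + 2 \left(-59\right) \frac{1}{-20 - 59}}{-23849 + 5649} - - \frac{55}{2}} = \sqrt{\frac{10592 + 2 \left(-59\right) \frac{1}{-79}}{-18200} + \left(-2 + \frac{59}{2}\right)} = \sqrt{\left(10592 + 2 \left(-59\right) \left(- \frac{1}{79}\right)\right) \left(- \frac{1}{18200}\right) + \frac{55}{2}} = \sqrt{\left(10592 + \frac{118}{79}\right) \left(- \frac{1}{18200}\right) + \frac{55}{2}} = \sqrt{\frac{836886}{79} \left(- \frac{1}{18200}\right) + \frac{55}{2}} = \sqrt{- \frac{418443}{718900} + \frac{55}{2}} = \sqrt{\frac{19351307}{718900}} = \frac{\sqrt{139116546023}}{71890}$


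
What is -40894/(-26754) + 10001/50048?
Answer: 165302119/95641728 ≈ 1.7283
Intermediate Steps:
-40894/(-26754) + 10001/50048 = -40894*(-1/26754) + 10001*(1/50048) = 2921/1911 + 10001/50048 = 165302119/95641728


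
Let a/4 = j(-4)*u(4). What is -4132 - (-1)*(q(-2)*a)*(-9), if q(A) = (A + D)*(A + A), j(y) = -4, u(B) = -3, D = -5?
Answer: -16228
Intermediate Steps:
q(A) = 2*A*(-5 + A) (q(A) = (A - 5)*(A + A) = (-5 + A)*(2*A) = 2*A*(-5 + A))
a = 48 (a = 4*(-4*(-3)) = 4*12 = 48)
-4132 - (-1)*(q(-2)*a)*(-9) = -4132 - (-1)*((2*(-2)*(-5 - 2))*48)*(-9) = -4132 - (-1)*((2*(-2)*(-7))*48)*(-9) = -4132 - (-1)*(28*48)*(-9) = -4132 - (-1)*1344*(-9) = -4132 - (-1)*(-12096) = -4132 - 1*12096 = -4132 - 12096 = -16228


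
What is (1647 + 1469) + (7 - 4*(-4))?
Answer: 3139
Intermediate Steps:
(1647 + 1469) + (7 - 4*(-4)) = 3116 + (7 + 16) = 3116 + 23 = 3139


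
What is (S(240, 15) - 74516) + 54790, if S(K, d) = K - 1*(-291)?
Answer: -19195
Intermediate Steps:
S(K, d) = 291 + K (S(K, d) = K + 291 = 291 + K)
(S(240, 15) - 74516) + 54790 = ((291 + 240) - 74516) + 54790 = (531 - 74516) + 54790 = -73985 + 54790 = -19195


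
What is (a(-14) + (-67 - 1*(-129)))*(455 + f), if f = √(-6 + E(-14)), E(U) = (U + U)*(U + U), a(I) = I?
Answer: 21840 + 48*√778 ≈ 23179.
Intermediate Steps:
E(U) = 4*U² (E(U) = (2*U)*(2*U) = 4*U²)
f = √778 (f = √(-6 + 4*(-14)²) = √(-6 + 4*196) = √(-6 + 784) = √778 ≈ 27.893)
(a(-14) + (-67 - 1*(-129)))*(455 + f) = (-14 + (-67 - 1*(-129)))*(455 + √778) = (-14 + (-67 + 129))*(455 + √778) = (-14 + 62)*(455 + √778) = 48*(455 + √778) = 21840 + 48*√778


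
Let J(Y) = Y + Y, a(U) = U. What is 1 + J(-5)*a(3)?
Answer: -29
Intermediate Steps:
J(Y) = 2*Y
1 + J(-5)*a(3) = 1 + (2*(-5))*3 = 1 - 10*3 = 1 - 30 = -29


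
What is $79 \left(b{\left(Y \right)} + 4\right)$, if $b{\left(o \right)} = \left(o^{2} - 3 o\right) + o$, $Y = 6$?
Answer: $2212$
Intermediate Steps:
$b{\left(o \right)} = o^{2} - 2 o$
$79 \left(b{\left(Y \right)} + 4\right) = 79 \left(6 \left(-2 + 6\right) + 4\right) = 79 \left(6 \cdot 4 + 4\right) = 79 \left(24 + 4\right) = 79 \cdot 28 = 2212$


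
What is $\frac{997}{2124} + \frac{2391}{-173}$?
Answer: $- \frac{4906003}{367452} \approx -13.351$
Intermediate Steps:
$\frac{997}{2124} + \frac{2391}{-173} = 997 \cdot \frac{1}{2124} + 2391 \left(- \frac{1}{173}\right) = \frac{997}{2124} - \frac{2391}{173} = - \frac{4906003}{367452}$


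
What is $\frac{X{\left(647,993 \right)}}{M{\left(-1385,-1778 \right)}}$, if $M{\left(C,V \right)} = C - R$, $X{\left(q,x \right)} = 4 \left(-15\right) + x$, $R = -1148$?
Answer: $- \frac{311}{79} \approx -3.9367$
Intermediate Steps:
$X{\left(q,x \right)} = -60 + x$
$M{\left(C,V \right)} = 1148 + C$ ($M{\left(C,V \right)} = C - -1148 = C + 1148 = 1148 + C$)
$\frac{X{\left(647,993 \right)}}{M{\left(-1385,-1778 \right)}} = \frac{-60 + 993}{1148 - 1385} = \frac{933}{-237} = 933 \left(- \frac{1}{237}\right) = - \frac{311}{79}$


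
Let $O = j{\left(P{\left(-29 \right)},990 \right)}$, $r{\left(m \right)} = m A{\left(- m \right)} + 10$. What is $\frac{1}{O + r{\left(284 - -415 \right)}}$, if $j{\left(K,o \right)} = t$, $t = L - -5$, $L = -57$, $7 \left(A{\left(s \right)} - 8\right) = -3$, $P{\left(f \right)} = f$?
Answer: $\frac{7}{36753} \approx 0.00019046$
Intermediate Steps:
$A{\left(s \right)} = \frac{53}{7}$ ($A{\left(s \right)} = 8 + \frac{1}{7} \left(-3\right) = 8 - \frac{3}{7} = \frac{53}{7}$)
$t = -52$ ($t = -57 - -5 = -57 + 5 = -52$)
$j{\left(K,o \right)} = -52$
$r{\left(m \right)} = 10 + \frac{53 m}{7}$ ($r{\left(m \right)} = m \frac{53}{7} + 10 = \frac{53 m}{7} + 10 = 10 + \frac{53 m}{7}$)
$O = -52$
$\frac{1}{O + r{\left(284 - -415 \right)}} = \frac{1}{-52 + \left(10 + \frac{53 \left(284 - -415\right)}{7}\right)} = \frac{1}{-52 + \left(10 + \frac{53 \left(284 + 415\right)}{7}\right)} = \frac{1}{-52 + \left(10 + \frac{53}{7} \cdot 699\right)} = \frac{1}{-52 + \left(10 + \frac{37047}{7}\right)} = \frac{1}{-52 + \frac{37117}{7}} = \frac{1}{\frac{36753}{7}} = \frac{7}{36753}$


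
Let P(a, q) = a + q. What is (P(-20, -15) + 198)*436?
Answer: 71068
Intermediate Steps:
(P(-20, -15) + 198)*436 = ((-20 - 15) + 198)*436 = (-35 + 198)*436 = 163*436 = 71068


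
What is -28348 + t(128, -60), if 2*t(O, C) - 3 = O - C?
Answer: -56505/2 ≈ -28253.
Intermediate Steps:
t(O, C) = 3/2 + O/2 - C/2 (t(O, C) = 3/2 + (O - C)/2 = 3/2 + (O/2 - C/2) = 3/2 + O/2 - C/2)
-28348 + t(128, -60) = -28348 + (3/2 + (½)*128 - ½*(-60)) = -28348 + (3/2 + 64 + 30) = -28348 + 191/2 = -56505/2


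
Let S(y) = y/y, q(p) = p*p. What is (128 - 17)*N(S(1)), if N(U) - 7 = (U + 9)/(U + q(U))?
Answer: 1332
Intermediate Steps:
q(p) = p²
S(y) = 1
N(U) = 7 + (9 + U)/(U + U²) (N(U) = 7 + (U + 9)/(U + U²) = 7 + (9 + U)/(U + U²))
(128 - 17)*N(S(1)) = (128 - 17)*((9 + 7*1² + 8*1)/(1*(1 + 1))) = 111*(1*(9 + 7*1 + 8)/2) = 111*(1*(½)*(9 + 7 + 8)) = 111*(1*(½)*24) = 111*12 = 1332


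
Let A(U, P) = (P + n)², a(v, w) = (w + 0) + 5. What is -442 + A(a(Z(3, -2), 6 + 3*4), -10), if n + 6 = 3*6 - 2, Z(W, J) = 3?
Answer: -442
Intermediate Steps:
n = 10 (n = -6 + (3*6 - 2) = -6 + (18 - 2) = -6 + 16 = 10)
a(v, w) = 5 + w (a(v, w) = w + 5 = 5 + w)
A(U, P) = (10 + P)² (A(U, P) = (P + 10)² = (10 + P)²)
-442 + A(a(Z(3, -2), 6 + 3*4), -10) = -442 + (10 - 10)² = -442 + 0² = -442 + 0 = -442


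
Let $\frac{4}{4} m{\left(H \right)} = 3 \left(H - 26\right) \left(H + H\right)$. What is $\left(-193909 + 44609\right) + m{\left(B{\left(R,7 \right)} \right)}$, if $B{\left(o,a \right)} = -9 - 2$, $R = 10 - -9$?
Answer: $-146858$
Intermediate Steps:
$R = 19$ ($R = 10 + 9 = 19$)
$B{\left(o,a \right)} = -11$ ($B{\left(o,a \right)} = -9 - 2 = -11$)
$m{\left(H \right)} = 6 H \left(-26 + H\right)$ ($m{\left(H \right)} = 3 \left(H - 26\right) \left(H + H\right) = 3 \left(-26 + H\right) 2 H = 3 \cdot 2 H \left(-26 + H\right) = 6 H \left(-26 + H\right)$)
$\left(-193909 + 44609\right) + m{\left(B{\left(R,7 \right)} \right)} = \left(-193909 + 44609\right) + 6 \left(-11\right) \left(-26 - 11\right) = -149300 + 6 \left(-11\right) \left(-37\right) = -149300 + 2442 = -146858$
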